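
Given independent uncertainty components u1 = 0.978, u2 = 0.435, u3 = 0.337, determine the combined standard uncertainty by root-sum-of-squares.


uc = sqrt(0.978^2 + 0.435^2 + 0.337^2)
uc = sqrt(1.259278)
uc = 1.1222

1.1222


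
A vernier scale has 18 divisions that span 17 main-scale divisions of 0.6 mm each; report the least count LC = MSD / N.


LC = MSD / n_div
= 0.6 / 18
= 0.0333

0.0333


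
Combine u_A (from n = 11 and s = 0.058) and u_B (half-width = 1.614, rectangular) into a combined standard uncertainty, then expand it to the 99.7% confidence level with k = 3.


u_A = s / sqrt(n) = 0.058 / sqrt(11) = 0.017487658
u_B = half_width / sqrt(3) = 1.614 / sqrt(3) = 0.93184333
uc = sqrt(u_A^2 + u_B^2) = sqrt(0.017487658^2 + 0.93184333^2) = 0.93200741
U = k * uc = 3 * 0.93200741
U = 2.7960

2.7960


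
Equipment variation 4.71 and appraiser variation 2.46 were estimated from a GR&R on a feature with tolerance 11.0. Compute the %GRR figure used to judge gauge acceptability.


GRR = sqrt(EV^2 + AV^2) = sqrt(4.71^2 + 2.46^2) = 5.3137275
%GRR = GRR / tol * 100 = 5.3137275 / 11.0 * 100
%GRR = 48.3066

48.3066


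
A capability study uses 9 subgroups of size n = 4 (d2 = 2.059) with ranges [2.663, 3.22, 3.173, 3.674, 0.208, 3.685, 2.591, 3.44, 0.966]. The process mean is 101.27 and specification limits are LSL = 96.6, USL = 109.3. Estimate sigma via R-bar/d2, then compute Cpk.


R_bar = (2.663 + 3.22 + 3.173 + 3.674 + 0.208 + 3.685 + 2.591 + 3.44 + 0.966) / 9 = 2.6244444
sigma = R_bar / d2 = 2.6244444 / 2.059 = 1.2746209
Cp = (USL - LSL)/(6*sigma) = (109.3 - 96.6)/(6*1.2746209) = 1.6606
Cpu = (109.3 - 101.27)/(3*1.2746209) = 2.1000
Cpl = (101.27 - 96.6)/(3*1.2746209) = 1.2213
Cpk = min(Cpu, Cpl) = 1.2213

1.2213


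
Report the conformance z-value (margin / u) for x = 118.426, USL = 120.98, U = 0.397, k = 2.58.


u = U / k = 0.397 / 2.58 = 0.15387597
margin = |USL - x| = |120.98 - 118.426| = 2.554
z = margin / u = 2.554 / 0.15387597
z = 16.5978

16.5978


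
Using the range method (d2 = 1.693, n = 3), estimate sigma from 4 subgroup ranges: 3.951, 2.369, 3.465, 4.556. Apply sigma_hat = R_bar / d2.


R_bar = (3.951 + 2.369 + 3.465 + 4.556) / 4
R_bar = 14.341 / 4 = 3.58525
sigma_hat = R_bar / d2 = 3.58525 / 1.693 = 2.1177

2.1177


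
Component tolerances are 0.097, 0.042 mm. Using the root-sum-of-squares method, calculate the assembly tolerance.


RSS = sqrt(0.097^2 + 0.042^2)
= sqrt(0.011173)
= 0.1057

0.1057


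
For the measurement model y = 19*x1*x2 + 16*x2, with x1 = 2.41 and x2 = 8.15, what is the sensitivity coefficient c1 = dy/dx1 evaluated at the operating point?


y = 19*x1*x2 + 16*x2
dy/dx1 = 19*x2
Evaluate at x2 = 8.15: c1 = 19 * 8.15
c1 = 154.8500

154.8500


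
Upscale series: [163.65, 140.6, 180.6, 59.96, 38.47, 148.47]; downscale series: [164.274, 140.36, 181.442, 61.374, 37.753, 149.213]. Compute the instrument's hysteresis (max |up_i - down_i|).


|163.65 - 164.274| = 0.6240
|140.6 - 140.36| = 0.2400
|180.6 - 181.442| = 0.8420
|59.96 - 61.374| = 1.4140
|38.47 - 37.753| = 0.7170
|148.47 - 149.213| = 0.7430
hysteresis = max(diffs) = 1.4140

1.4140


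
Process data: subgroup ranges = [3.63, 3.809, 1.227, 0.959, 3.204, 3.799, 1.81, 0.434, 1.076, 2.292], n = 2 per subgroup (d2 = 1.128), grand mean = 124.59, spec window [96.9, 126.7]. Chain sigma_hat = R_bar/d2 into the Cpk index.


R_bar = (3.63 + 3.809 + 1.227 + 0.959 + 3.204 + 3.799 + 1.81 + 0.434 + 1.076 + 2.292) / 10 = 2.224
sigma = R_bar / d2 = 2.224 / 1.128 = 1.9716312
Cp = (USL - LSL)/(6*sigma) = (126.7 - 96.9)/(6*1.9716312) = 2.5191
Cpu = (126.7 - 124.59)/(3*1.9716312) = 0.3567
Cpl = (124.59 - 96.9)/(3*1.9716312) = 4.6814
Cpk = min(Cpu, Cpl) = 0.3567

0.3567


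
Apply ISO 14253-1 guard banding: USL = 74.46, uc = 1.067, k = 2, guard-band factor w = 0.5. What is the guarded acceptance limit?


U = k * uc = 2 * 1.067 = 2.134
guard band g = w * U = 0.5 * 2.134 = 1.067
AL = USL - g = 74.46 - 1.067
AL = 73.3930

73.3930


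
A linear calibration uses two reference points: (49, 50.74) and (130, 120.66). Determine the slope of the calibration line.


slope = (y2 - y1) / (x2 - x1)
= (120.66 - 50.74) / (130 - 49)
= 69.9200 / 81
= 0.8632

0.8632


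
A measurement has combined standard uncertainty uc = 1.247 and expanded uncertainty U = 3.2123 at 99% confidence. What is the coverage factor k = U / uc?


k = U / uc
k = 3.2123 / 1.247
k = 2.576

2.576


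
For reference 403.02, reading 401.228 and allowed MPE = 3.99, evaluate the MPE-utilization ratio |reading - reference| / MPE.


e = indication - reference = 401.228 - 403.02 = -1.7920
|e| = 1.7920
ratio = |e| / MPE = 1.7920 / 3.99
ratio = 0.4491

0.4491


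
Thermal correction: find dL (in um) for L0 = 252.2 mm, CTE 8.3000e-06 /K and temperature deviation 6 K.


dL = L * alpha * dT
= 252.2 * 8.3000e-06 * 6
= 0.0125596 mm
dL_um = 0.0125596 * 1000 = 12.5596 um

12.5596


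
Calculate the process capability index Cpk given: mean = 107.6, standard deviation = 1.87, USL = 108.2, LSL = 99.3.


Cpu = (USL - mean) / (3*sigma) = (108.2 - 107.6) / (3*1.87) = 0.1070
Cpl = (mean - LSL) / (3*sigma) = (107.6 - 99.3) / (3*1.87) = 1.4795
Cpk = min(Cpu, Cpl) = 0.1070

0.1070


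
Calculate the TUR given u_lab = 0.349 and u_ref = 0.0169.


TUR = u_lab / u_ref
= 0.349 / 0.0169
= 20.6509

20.6509


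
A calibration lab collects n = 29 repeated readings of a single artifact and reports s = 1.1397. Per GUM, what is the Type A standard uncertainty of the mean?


u_A = s / sqrt(n)
u_A = 1.1397 / sqrt(29)
u_A = 1.1397 / 5.3851648
u_A = 0.2116

0.2116


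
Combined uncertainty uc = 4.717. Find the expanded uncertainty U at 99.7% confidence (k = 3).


U = k * uc
U = 3 * 4.717
U = 14.1510

14.1510


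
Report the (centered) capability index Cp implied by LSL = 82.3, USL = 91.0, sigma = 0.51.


Cp = (USL - LSL) / (6 * sigma)
= (91.0 - 82.3) / (6 * 0.51)
= 8.7000 / 3.0600
= 2.8431

2.8431


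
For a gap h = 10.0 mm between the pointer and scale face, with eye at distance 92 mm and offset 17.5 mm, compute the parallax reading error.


error = h * offset / d
= 10.0 * 17.5 / 92
= 1.9022

1.9022


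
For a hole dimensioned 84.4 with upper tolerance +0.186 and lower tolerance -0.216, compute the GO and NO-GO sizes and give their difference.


GO = nominal - lower_tol (smallest hole = maximum material condition)
GO = 84.4 - 0.216 = 84.184
NO-GO = nominal + upper_tol (largest hole = least material condition)
NO-GO = 84.4 + 0.186 = 84.586
spread = NO-GO - GO = 84.586 - 84.184 = 0.4020

0.4020


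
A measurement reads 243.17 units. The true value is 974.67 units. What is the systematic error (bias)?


Systematic error = measured - true
= 243.17 - 974.67
= -731.5000

-731.5000


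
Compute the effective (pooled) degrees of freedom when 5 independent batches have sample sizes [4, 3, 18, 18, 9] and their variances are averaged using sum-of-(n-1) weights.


nu = sum_i (n_i - 1)
nu = ((4 - 1) + (3 - 1) + (18 - 1) + (18 - 1) + (9 - 1))
nu = 3 + 2 + 17 + 17 + 8
nu = 47

47


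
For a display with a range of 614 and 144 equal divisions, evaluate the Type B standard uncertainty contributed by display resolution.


resolution = range / divisions
resolution = 614 / 144 = 4.2638889
u_res = resolution / (2*sqrt(3))
u_res = 4.2638889 / 3.4641016
u_res = 1.2309

1.2309


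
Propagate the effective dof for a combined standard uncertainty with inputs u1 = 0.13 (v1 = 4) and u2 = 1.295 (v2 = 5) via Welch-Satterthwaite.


uc = sqrt(u1^2 + u2^2) = sqrt(0.13^2 + 1.295^2) = 1.3015087
v_eff = uc^4 / (u1^4/v1 + u2^4/v2)
= 1.3015087^4 / (0.13^4/4 + 1.295^4/5)
= 2.8693816 / 0.56255397
v_eff = 5.1006

5.1006


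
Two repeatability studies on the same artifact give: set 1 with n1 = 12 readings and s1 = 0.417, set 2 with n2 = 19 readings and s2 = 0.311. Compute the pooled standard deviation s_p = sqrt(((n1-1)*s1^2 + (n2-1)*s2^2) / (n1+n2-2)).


s_p = sqrt(((n1-1)*s1^2 + (n2-1)*s2^2) / (n1+n2-2))
numerator = (12-1)*0.417^2 + (19-1)*0.311^2 = 1.912779 + 1.740978 = 3.653757
denominator = 12 + 19 - 2 = 29
s_p^2 = 3.653757 / 29 = 0.12599162
s_p = sqrt(0.12599162) = 0.3550

0.3550


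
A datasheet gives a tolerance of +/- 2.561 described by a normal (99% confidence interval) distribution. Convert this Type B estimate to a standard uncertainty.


u_B = half_width / 2.576
u_B = 2.561 / 2.576
u_B = 0.9942

0.9942


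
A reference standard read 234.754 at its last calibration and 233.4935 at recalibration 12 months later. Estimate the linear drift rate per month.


rate = (v2 - v1) / months
= (233.4935 - 234.754) / 12
= -1.2605 / 12
= -0.1050

-0.1050


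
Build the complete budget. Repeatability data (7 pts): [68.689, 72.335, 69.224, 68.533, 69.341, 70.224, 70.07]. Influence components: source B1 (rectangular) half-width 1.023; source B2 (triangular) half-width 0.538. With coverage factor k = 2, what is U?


mean = (68.689 + 72.335 + 69.224 + 68.533 + 69.341 + 70.224 + 70.07) / 7 = 69.77371429
s = sqrt(sum((x - mean)^2)/(n-1)) = 1.2946126
u_A = s / sqrt(n) = 1.2946126 / sqrt(7) = 0.48931757
u_B1 = 1.023 / sqrt(3) = 0.59062933
u_B2 = 0.538 / sqrt(6) = 0.21963758
uc = sqrt(0.48931757^2 + 0.59062933^2 + 0.21963758^2) = 0.79781913
U = k * uc = 2 * 0.79781913
U = 1.5956

1.5956


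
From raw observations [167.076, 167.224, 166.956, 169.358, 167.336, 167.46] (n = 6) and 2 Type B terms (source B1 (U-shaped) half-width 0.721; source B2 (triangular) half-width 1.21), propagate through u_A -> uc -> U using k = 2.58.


mean = (167.076 + 167.224 + 166.956 + 169.358 + 167.336 + 167.46) / 6 = 167.5683333
s = sqrt(sum((x - mean)^2)/(n-1)) = 0.89493367
u_A = s / sqrt(n) = 0.89493367 / sqrt(6) = 0.36535514
u_B1 = 0.721 / sqrt(2) = 0.50982399
u_B2 = 1.21 / sqrt(6) = 0.49398043
uc = sqrt(0.36535514^2 + 0.50982399^2 + 0.49398043^2) = 0.79838684
U = k * uc = 2.58 * 0.79838684
U = 2.0598

2.0598


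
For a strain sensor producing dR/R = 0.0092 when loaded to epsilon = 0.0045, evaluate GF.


GF = (dR/R) / epsilon
= 0.0092 / 0.0045
= 2.0444

2.0444


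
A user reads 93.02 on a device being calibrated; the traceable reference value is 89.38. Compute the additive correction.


Correction = standard - reading
= 89.38 - 93.02
= -3.6400

-3.6400


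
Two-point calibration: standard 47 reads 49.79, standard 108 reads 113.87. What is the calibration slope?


slope = (y2 - y1) / (x2 - x1)
= (113.87 - 49.79) / (108 - 47)
= 64.0800 / 61
= 1.0505

1.0505


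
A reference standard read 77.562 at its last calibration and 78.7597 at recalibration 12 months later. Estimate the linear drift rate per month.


rate = (v2 - v1) / months
= (78.7597 - 77.562) / 12
= 1.1977 / 12
= 0.0998

0.0998


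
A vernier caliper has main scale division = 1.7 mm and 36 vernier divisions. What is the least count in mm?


LC = MSD / n_div
= 1.7 / 36
= 0.0472

0.0472


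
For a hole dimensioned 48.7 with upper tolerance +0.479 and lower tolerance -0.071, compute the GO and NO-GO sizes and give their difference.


GO = nominal - lower_tol (smallest hole = maximum material condition)
GO = 48.7 - 0.071 = 48.629
NO-GO = nominal + upper_tol (largest hole = least material condition)
NO-GO = 48.7 + 0.479 = 49.179
spread = NO-GO - GO = 49.179 - 48.629 = 0.5500

0.5500


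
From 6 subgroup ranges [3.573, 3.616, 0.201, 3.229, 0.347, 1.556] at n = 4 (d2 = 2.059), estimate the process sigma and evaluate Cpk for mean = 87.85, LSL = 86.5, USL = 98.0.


R_bar = (3.573 + 3.616 + 0.201 + 3.229 + 0.347 + 1.556) / 6 = 2.087
sigma = R_bar / d2 = 2.087 / 2.059 = 1.0135988
Cp = (USL - LSL)/(6*sigma) = (98.0 - 86.5)/(6*1.0135988) = 1.8910
Cpu = (98.0 - 87.85)/(3*1.0135988) = 3.3379
Cpl = (87.85 - 86.5)/(3*1.0135988) = 0.4440
Cpk = min(Cpu, Cpl) = 0.4440

0.4440


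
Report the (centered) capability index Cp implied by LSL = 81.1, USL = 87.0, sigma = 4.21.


Cp = (USL - LSL) / (6 * sigma)
= (87.0 - 81.1) / (6 * 4.21)
= 5.9000 / 25.2600
= 0.2336

0.2336


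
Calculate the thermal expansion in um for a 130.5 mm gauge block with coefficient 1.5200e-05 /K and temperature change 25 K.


dL = L * alpha * dT
= 130.5 * 1.5200e-05 * 25
= 0.0495900 mm
dL_um = 0.0495900 * 1000 = 49.5900 um

49.5900


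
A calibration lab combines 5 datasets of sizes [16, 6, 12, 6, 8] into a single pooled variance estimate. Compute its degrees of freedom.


nu = sum_i (n_i - 1)
nu = ((16 - 1) + (6 - 1) + (12 - 1) + (6 - 1) + (8 - 1))
nu = 15 + 5 + 11 + 5 + 7
nu = 43

43


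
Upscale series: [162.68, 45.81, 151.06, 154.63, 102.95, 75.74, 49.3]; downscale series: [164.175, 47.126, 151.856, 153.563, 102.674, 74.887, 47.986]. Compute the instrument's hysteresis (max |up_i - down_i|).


|162.68 - 164.175| = 1.4950
|45.81 - 47.126| = 1.3160
|151.06 - 151.856| = 0.7960
|154.63 - 153.563| = 1.0670
|102.95 - 102.674| = 0.2760
|75.74 - 74.887| = 0.8530
|49.3 - 47.986| = 1.3140
hysteresis = max(diffs) = 1.4950

1.4950


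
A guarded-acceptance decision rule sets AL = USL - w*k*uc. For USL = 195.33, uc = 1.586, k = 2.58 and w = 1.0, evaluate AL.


U = k * uc = 2.58 * 1.586 = 4.09188
guard band g = w * U = 1.0 * 4.09188 = 4.09188
AL = USL - g = 195.33 - 4.09188
AL = 191.2381

191.2381


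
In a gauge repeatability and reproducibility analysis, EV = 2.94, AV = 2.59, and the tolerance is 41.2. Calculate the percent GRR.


GRR = sqrt(EV^2 + AV^2) = sqrt(2.94^2 + 2.59^2) = 3.9181246
%GRR = GRR / tol * 100 = 3.9181246 / 41.2 * 100
%GRR = 9.5100

9.5100


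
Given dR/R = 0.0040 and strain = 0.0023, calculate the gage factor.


GF = (dR/R) / epsilon
= 0.0040 / 0.0023
= 1.7391

1.7391


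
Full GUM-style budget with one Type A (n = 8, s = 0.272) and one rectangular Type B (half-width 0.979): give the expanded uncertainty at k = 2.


u_A = s / sqrt(n) = 0.272 / sqrt(8) = 0.096166522
u_B = half_width / sqrt(3) = 0.979 / sqrt(3) = 0.56522591
uc = sqrt(u_A^2 + u_B^2) = sqrt(0.096166522^2 + 0.56522591^2) = 0.57334835
U = k * uc = 2 * 0.57334835
U = 1.1467

1.1467


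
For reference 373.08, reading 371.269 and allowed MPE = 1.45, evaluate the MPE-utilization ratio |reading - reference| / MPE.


e = indication - reference = 371.269 - 373.08 = -1.8110
|e| = 1.8110
ratio = |e| / MPE = 1.8110 / 1.45
ratio = 1.2490

1.2490


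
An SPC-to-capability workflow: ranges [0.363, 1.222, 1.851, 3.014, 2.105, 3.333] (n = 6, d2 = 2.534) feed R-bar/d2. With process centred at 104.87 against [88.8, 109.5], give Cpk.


R_bar = (0.363 + 1.222 + 1.851 + 3.014 + 2.105 + 3.333) / 6 = 1.9813333
sigma = R_bar / d2 = 1.9813333 / 2.534 = 0.78189949
Cp = (USL - LSL)/(6*sigma) = (109.5 - 88.8)/(6*0.78189949) = 4.4123
Cpu = (109.5 - 104.87)/(3*0.78189949) = 1.9738
Cpl = (104.87 - 88.8)/(3*0.78189949) = 6.8508
Cpk = min(Cpu, Cpl) = 1.9738

1.9738


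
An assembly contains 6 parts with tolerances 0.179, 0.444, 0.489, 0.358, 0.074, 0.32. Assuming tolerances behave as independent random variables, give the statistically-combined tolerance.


RSS = sqrt(0.179^2 + 0.444^2 + 0.489^2 + 0.358^2 + 0.074^2 + 0.32^2)
= sqrt(0.704338)
= 0.8392

0.8392


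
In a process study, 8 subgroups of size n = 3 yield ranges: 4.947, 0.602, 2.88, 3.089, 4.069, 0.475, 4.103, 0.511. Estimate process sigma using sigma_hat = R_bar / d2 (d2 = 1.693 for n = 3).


R_bar = (4.947 + 0.602 + 2.88 + 3.089 + 4.069 + 0.475 + 4.103 + 0.511) / 8
R_bar = 20.676 / 8 = 2.5845
sigma_hat = R_bar / d2 = 2.5845 / 1.693 = 1.5266

1.5266


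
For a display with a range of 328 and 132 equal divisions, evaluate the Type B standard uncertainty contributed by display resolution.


resolution = range / divisions
resolution = 328 / 132 = 2.4848485
u_res = resolution / (2*sqrt(3))
u_res = 2.4848485 / 3.4641016
u_res = 0.7173

0.7173


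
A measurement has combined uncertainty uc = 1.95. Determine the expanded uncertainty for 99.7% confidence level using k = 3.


U = k * uc
U = 3 * 1.95
U = 5.8500

5.8500


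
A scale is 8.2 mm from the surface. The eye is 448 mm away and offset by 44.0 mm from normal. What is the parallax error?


error = h * offset / d
= 8.2 * 44.0 / 448
= 0.8054

0.8054


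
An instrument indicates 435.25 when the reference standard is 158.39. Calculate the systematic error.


Systematic error = measured - true
= 435.25 - 158.39
= 276.8600

276.8600


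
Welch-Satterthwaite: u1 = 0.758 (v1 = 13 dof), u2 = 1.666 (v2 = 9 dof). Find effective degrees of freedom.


uc = sqrt(u1^2 + u2^2) = sqrt(0.758^2 + 1.666^2) = 1.8303333
v_eff = uc^4 / (u1^4/v1 + u2^4/v2)
= 1.8303333^4 / (0.758^4/13 + 1.666^4/9)
= 11.223304 / 0.88136204
v_eff = 12.7340

12.7340


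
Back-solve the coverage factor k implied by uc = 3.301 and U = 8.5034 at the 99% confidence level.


k = U / uc
k = 8.5034 / 3.301
k = 2.576

2.576


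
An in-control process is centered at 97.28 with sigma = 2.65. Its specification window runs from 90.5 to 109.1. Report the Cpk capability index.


Cpu = (USL - mean) / (3*sigma) = (109.1 - 97.28) / (3*2.65) = 1.4868
Cpl = (mean - LSL) / (3*sigma) = (97.28 - 90.5) / (3*2.65) = 0.8528
Cpk = min(Cpu, Cpl) = 0.8528

0.8528


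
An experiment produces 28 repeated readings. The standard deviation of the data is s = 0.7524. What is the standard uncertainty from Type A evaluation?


u_A = s / sqrt(n)
u_A = 0.7524 / sqrt(28)
u_A = 0.7524 / 5.2915026
u_A = 0.1422

0.1422


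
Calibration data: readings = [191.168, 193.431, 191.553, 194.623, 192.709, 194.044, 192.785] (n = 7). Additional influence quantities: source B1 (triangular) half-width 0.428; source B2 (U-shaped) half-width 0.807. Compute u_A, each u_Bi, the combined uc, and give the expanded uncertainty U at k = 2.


mean = (191.168 + 193.431 + 191.553 + 194.623 + 192.709 + 194.044 + 192.785) / 7 = 192.9018571
s = sqrt(sum((x - mean)^2)/(n-1)) = 1.2532186
u_A = s / sqrt(n) = 1.2532186 / sqrt(7) = 0.47367211
u_B1 = 0.428 / sqrt(6) = 0.17473027
u_B2 = 0.807 / sqrt(2) = 0.57063517
uc = sqrt(0.47367211^2 + 0.17473027^2 + 0.57063517^2) = 0.76191891
U = k * uc = 2 * 0.76191891
U = 1.5238

1.5238


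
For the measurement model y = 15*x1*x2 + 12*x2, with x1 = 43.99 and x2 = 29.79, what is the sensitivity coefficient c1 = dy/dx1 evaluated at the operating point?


y = 15*x1*x2 + 12*x2
dy/dx1 = 15*x2
Evaluate at x2 = 29.79: c1 = 15 * 29.79
c1 = 446.8500

446.8500


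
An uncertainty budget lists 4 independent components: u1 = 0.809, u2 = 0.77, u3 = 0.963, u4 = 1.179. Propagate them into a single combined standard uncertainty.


uc = sqrt(0.809^2 + 0.77^2 + 0.963^2 + 1.179^2)
uc = sqrt(3.564791)
uc = 1.8881

1.8881


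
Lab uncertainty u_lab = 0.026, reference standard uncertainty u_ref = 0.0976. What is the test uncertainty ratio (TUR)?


TUR = u_lab / u_ref
= 0.026 / 0.0976
= 0.2664

0.2664


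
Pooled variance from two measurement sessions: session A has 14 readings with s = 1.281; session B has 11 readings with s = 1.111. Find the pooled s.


s_p = sqrt(((n1-1)*s1^2 + (n2-1)*s2^2) / (n1+n2-2))
numerator = (14-1)*1.281^2 + (11-1)*1.111^2 = 21.332493 + 12.34321 = 33.675703
denominator = 14 + 11 - 2 = 23
s_p^2 = 33.675703 / 23 = 1.464161
s_p = sqrt(1.464161) = 1.2100

1.2100


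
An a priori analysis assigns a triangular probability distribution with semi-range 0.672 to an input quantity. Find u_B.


u_B = half_width / sqrt(6)
u_B = 0.672 / 2.4494897
u_B = 0.2743

0.2743


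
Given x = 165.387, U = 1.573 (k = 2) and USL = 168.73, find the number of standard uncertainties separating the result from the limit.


u = U / k = 1.573 / 2 = 0.7865
margin = |USL - x| = |168.73 - 165.387| = 3.343
z = margin / u = 3.343 / 0.7865
z = 4.2505

4.2505


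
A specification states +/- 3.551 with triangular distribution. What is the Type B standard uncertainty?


u_B = half_width / sqrt(6)
u_B = 3.551 / 2.4494897
u_B = 1.4497

1.4497


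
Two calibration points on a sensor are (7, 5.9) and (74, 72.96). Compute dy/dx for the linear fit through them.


slope = (y2 - y1) / (x2 - x1)
= (72.96 - 5.9) / (74 - 7)
= 67.0600 / 67
= 1.0009

1.0009


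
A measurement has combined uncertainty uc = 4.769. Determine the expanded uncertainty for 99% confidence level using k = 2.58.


U = k * uc
U = 2.58 * 4.769
U = 12.3040

12.3040


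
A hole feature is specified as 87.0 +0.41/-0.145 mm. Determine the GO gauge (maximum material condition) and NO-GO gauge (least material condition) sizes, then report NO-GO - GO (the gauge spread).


GO = nominal - lower_tol (smallest hole = maximum material condition)
GO = 87.0 - 0.145 = 86.855
NO-GO = nominal + upper_tol (largest hole = least material condition)
NO-GO = 87.0 + 0.41 = 87.41
spread = NO-GO - GO = 87.41 - 86.855 = 0.5550

0.5550


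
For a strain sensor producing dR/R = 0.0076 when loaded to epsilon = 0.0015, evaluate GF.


GF = (dR/R) / epsilon
= 0.0076 / 0.0015
= 5.0667

5.0667


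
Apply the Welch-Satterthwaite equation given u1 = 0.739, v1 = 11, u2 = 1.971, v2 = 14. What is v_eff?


uc = sqrt(u1^2 + u2^2) = sqrt(0.739^2 + 1.971^2) = 2.104985
v_eff = uc^4 / (u1^4/v1 + u2^4/v2)
= 2.104985^4 / (0.739^4/11 + 1.971^4/14)
= 19.633423 / 1.1051127
v_eff = 17.7660

17.7660


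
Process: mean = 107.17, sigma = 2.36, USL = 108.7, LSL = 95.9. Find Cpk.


Cpu = (USL - mean) / (3*sigma) = (108.7 - 107.17) / (3*2.36) = 0.2161
Cpl = (mean - LSL) / (3*sigma) = (107.17 - 95.9) / (3*2.36) = 1.5918
Cpk = min(Cpu, Cpl) = 0.2161

0.2161


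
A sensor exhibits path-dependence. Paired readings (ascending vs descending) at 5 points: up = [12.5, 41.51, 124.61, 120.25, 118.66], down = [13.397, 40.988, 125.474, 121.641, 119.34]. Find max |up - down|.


|12.5 - 13.397| = 0.8970
|41.51 - 40.988| = 0.5220
|124.61 - 125.474| = 0.8640
|120.25 - 121.641| = 1.3910
|118.66 - 119.34| = 0.6800
hysteresis = max(diffs) = 1.3910

1.3910


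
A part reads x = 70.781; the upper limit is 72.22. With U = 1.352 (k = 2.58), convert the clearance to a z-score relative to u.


u = U / k = 1.352 / 2.58 = 0.52403101
margin = |USL - x| = |72.22 - 70.781| = 1.439
z = margin / u = 1.439 / 0.52403101
z = 2.7460

2.7460


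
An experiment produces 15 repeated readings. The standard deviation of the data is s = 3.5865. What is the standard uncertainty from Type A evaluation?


u_A = s / sqrt(n)
u_A = 3.5865 / sqrt(15)
u_A = 3.5865 / 3.8729833
u_A = 0.9260

0.9260


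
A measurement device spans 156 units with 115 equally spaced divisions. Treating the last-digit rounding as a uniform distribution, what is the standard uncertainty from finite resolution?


resolution = range / divisions
resolution = 156 / 115 = 1.3565217
u_res = resolution / (2*sqrt(3))
u_res = 1.3565217 / 3.4641016
u_res = 0.3916

0.3916


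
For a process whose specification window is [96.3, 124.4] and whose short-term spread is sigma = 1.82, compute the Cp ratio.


Cp = (USL - LSL) / (6 * sigma)
= (124.4 - 96.3) / (6 * 1.82)
= 28.1000 / 10.9200
= 2.5733

2.5733


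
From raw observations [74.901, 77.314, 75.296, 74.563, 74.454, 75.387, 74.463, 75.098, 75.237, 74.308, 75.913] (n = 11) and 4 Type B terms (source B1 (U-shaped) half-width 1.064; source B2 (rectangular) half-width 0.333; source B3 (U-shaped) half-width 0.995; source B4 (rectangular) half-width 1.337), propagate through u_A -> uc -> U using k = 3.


mean = (74.901 + 77.314 + 75.296 + 74.563 + 74.454 + 75.387 + 74.463 + 75.098 + 75.237 + 74.308 + 75.913) / 11 = 75.17581818
s = sqrt(sum((x - mean)^2)/(n-1)) = 0.86124385
u_A = s / sqrt(n) = 0.86124385 / sqrt(11) = 0.25967479
u_B1 = 1.064 / sqrt(2) = 0.75236162
u_B2 = 0.333 / sqrt(3) = 0.19225764
u_B3 = 0.995 / sqrt(2) = 0.70357125
u_B4 = 1.337 / sqrt(3) = 0.77191731
uc = sqrt(0.25967479^2 + 0.75236162^2 + 0.19225764^2 + 0.70357125^2 + 0.77191731^2) = 1.3271439
U = k * uc = 3 * 1.3271439
U = 3.9814

3.9814


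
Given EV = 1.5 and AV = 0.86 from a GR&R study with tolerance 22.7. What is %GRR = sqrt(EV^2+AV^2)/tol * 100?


GRR = sqrt(EV^2 + AV^2) = sqrt(1.5^2 + 0.86^2) = 1.729046
%GRR = GRR / tol * 100 = 1.729046 / 22.7 * 100
%GRR = 7.6169

7.6169


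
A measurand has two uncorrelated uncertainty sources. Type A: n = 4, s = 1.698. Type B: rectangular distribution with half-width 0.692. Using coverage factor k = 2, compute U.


u_A = s / sqrt(n) = 1.698 / sqrt(4) = 0.849
u_B = half_width / sqrt(3) = 0.692 / sqrt(3) = 0.39952639
uc = sqrt(u_A^2 + u_B^2) = sqrt(0.849^2 + 0.39952639^2) = 0.93830823
U = k * uc = 2 * 0.93830823
U = 1.8766

1.8766


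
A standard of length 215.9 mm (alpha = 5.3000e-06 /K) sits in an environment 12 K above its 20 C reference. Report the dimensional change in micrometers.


dL = L * alpha * dT
= 215.9 * 5.3000e-06 * 12
= 0.0137312 mm
dL_um = 0.0137312 * 1000 = 13.7312 um

13.7312


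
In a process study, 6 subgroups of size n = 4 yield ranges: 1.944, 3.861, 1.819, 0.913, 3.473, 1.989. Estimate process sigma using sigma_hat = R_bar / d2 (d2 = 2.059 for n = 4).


R_bar = (1.944 + 3.861 + 1.819 + 0.913 + 3.473 + 1.989) / 6
R_bar = 13.999 / 6 = 2.3331667
sigma_hat = R_bar / d2 = 2.3331667 / 2.059 = 1.1332

1.1332


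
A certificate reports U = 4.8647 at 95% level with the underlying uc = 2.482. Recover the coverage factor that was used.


k = U / uc
k = 4.8647 / 2.482
k = 1.96

1.96


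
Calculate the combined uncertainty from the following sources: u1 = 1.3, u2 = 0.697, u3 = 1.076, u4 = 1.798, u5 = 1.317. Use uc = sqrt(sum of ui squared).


uc = sqrt(1.3^2 + 0.697^2 + 1.076^2 + 1.798^2 + 1.317^2)
uc = sqrt(8.300878)
uc = 2.8811

2.8811


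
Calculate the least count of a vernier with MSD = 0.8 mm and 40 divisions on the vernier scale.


LC = MSD / n_div
= 0.8 / 40
= 0.0200

0.0200


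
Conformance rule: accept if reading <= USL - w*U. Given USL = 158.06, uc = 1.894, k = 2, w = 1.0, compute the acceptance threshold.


U = k * uc = 2 * 1.894 = 3.788
guard band g = w * U = 1.0 * 3.788 = 3.788
AL = USL - g = 158.06 - 3.788
AL = 154.2720

154.2720


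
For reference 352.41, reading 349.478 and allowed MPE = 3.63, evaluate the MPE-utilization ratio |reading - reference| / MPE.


e = indication - reference = 349.478 - 352.41 = -2.9320
|e| = 2.9320
ratio = |e| / MPE = 2.9320 / 3.63
ratio = 0.8077

0.8077


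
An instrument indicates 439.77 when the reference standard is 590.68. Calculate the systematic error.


Systematic error = measured - true
= 439.77 - 590.68
= -150.9100

-150.9100


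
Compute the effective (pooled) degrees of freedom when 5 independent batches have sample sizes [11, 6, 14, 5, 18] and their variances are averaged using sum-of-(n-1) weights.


nu = sum_i (n_i - 1)
nu = ((11 - 1) + (6 - 1) + (14 - 1) + (5 - 1) + (18 - 1))
nu = 10 + 5 + 13 + 4 + 17
nu = 49

49


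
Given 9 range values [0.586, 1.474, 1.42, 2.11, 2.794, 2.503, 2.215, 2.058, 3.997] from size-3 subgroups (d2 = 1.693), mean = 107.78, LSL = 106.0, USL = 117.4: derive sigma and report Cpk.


R_bar = (0.586 + 1.474 + 1.42 + 2.11 + 2.794 + 2.503 + 2.215 + 2.058 + 3.997) / 9 = 2.1285556
sigma = R_bar / d2 = 2.1285556 / 1.693 = 1.2572685
Cp = (USL - LSL)/(6*sigma) = (117.4 - 106.0)/(6*1.2572685) = 1.5112
Cpu = (117.4 - 107.78)/(3*1.2572685) = 2.5505
Cpl = (107.78 - 106.0)/(3*1.2572685) = 0.4719
Cpk = min(Cpu, Cpl) = 0.4719

0.4719


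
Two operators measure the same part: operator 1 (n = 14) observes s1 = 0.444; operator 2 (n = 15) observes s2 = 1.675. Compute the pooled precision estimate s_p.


s_p = sqrt(((n1-1)*s1^2 + (n2-1)*s2^2) / (n1+n2-2))
numerator = (14-1)*0.444^2 + (15-1)*1.675^2 = 2.562768 + 39.27875 = 41.841518
denominator = 14 + 15 - 2 = 27
s_p^2 = 41.841518 / 27 = 1.5496859
s_p = sqrt(1.5496859) = 1.2449

1.2449


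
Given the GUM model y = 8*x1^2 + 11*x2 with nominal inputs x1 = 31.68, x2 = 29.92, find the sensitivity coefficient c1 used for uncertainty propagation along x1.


y = 8*x1^2 + 11*x2
dy/dx1 = 2*8*x1
Evaluate at x1 = 31.68: c1 = 16 * 31.68
c1 = 506.8800

506.8800


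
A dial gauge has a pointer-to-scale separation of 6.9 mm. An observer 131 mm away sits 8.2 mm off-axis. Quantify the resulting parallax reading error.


error = h * offset / d
= 6.9 * 8.2 / 131
= 0.4319

0.4319


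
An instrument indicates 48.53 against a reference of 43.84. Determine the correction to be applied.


Correction = standard - reading
= 43.84 - 48.53
= -4.6900

-4.6900


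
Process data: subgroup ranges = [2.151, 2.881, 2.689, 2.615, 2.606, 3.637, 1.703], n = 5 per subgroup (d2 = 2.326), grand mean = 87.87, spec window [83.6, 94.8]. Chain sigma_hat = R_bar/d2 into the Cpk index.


R_bar = (2.151 + 2.881 + 2.689 + 2.615 + 2.606 + 3.637 + 1.703) / 7 = 2.6117143
sigma = R_bar / d2 = 2.6117143 / 2.326 = 1.122835
Cp = (USL - LSL)/(6*sigma) = (94.8 - 83.6)/(6*1.122835) = 1.6625
Cpu = (94.8 - 87.87)/(3*1.122835) = 2.0573
Cpl = (87.87 - 83.6)/(3*1.122835) = 1.2676
Cpk = min(Cpu, Cpl) = 1.2676

1.2676


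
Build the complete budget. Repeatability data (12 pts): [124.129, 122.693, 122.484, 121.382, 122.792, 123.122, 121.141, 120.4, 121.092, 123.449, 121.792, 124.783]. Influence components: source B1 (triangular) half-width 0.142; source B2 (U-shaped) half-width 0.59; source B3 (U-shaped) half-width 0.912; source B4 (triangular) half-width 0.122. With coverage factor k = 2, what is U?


mean = (124.129 + 122.693 + 122.484 + 121.382 + 122.792 + 123.122 + 121.141 + 120.4 + 121.092 + 123.449 + 121.792 + 124.783) / 12 = 122.43825
s = sqrt(sum((x - mean)^2)/(n-1)) = 1.3218706
u_A = s / sqrt(n) = 1.3218706 / sqrt(12) = 0.38159117
u_B1 = 0.142 / sqrt(6) = 0.057971257
u_B2 = 0.59 / sqrt(2) = 0.417193
u_B3 = 0.912 / sqrt(2) = 0.64488138
u_B4 = 0.122 / sqrt(6) = 0.049806291
uc = sqrt(0.38159117^2 + 0.057971257^2 + 0.417193^2 + 0.64488138^2 + 0.049806291^2) = 0.86103144
U = k * uc = 2 * 0.86103144
U = 1.7221

1.7221


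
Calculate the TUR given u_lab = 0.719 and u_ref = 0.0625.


TUR = u_lab / u_ref
= 0.719 / 0.0625
= 11.5040

11.5040


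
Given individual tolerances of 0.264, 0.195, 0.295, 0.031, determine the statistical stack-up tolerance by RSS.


RSS = sqrt(0.264^2 + 0.195^2 + 0.295^2 + 0.031^2)
= sqrt(0.195707)
= 0.4424

0.4424


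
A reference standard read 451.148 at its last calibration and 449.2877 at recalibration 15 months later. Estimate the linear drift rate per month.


rate = (v2 - v1) / months
= (449.2877 - 451.148) / 15
= -1.8603 / 15
= -0.1240

-0.1240


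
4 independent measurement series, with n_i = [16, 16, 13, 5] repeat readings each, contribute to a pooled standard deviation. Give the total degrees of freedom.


nu = sum_i (n_i - 1)
nu = ((16 - 1) + (16 - 1) + (13 - 1) + (5 - 1))
nu = 15 + 15 + 12 + 4
nu = 46

46


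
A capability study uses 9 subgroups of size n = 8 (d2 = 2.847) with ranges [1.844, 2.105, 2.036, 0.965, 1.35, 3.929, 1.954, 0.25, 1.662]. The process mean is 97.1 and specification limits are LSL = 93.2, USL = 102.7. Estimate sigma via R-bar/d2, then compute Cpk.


R_bar = (1.844 + 2.105 + 2.036 + 0.965 + 1.35 + 3.929 + 1.954 + 0.25 + 1.662) / 9 = 1.7883333
sigma = R_bar / d2 = 1.7883333 / 2.847 = 0.62814658
Cp = (USL - LSL)/(6*sigma) = (102.7 - 93.2)/(6*0.62814658) = 2.5206
Cpu = (102.7 - 97.1)/(3*0.62814658) = 2.9717
Cpl = (97.1 - 93.2)/(3*0.62814658) = 2.0696
Cpk = min(Cpu, Cpl) = 2.0696

2.0696


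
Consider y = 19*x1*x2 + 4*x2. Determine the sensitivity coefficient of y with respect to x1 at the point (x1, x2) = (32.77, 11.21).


y = 19*x1*x2 + 4*x2
dy/dx1 = 19*x2
Evaluate at x2 = 11.21: c1 = 19 * 11.21
c1 = 212.9900

212.9900


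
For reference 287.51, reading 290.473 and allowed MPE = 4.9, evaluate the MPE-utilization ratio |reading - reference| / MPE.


e = indication - reference = 290.473 - 287.51 = 2.9630
|e| = 2.9630
ratio = |e| / MPE = 2.9630 / 4.9
ratio = 0.6047

0.6047


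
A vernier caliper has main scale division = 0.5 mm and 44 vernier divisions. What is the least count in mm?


LC = MSD / n_div
= 0.5 / 44
= 0.0114

0.0114


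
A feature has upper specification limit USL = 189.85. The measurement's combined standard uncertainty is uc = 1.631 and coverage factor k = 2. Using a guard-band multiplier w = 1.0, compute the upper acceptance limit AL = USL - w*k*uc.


U = k * uc = 2 * 1.631 = 3.262
guard band g = w * U = 1.0 * 3.262 = 3.262
AL = USL - g = 189.85 - 3.262
AL = 186.5880

186.5880


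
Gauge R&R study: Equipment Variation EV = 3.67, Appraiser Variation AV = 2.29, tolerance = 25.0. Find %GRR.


GRR = sqrt(EV^2 + AV^2) = sqrt(3.67^2 + 2.29^2) = 4.3258525
%GRR = GRR / tol * 100 = 4.3258525 / 25.0 * 100
%GRR = 17.3034

17.3034


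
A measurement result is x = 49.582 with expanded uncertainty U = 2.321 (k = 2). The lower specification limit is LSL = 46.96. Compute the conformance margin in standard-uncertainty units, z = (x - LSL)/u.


u = U / k = 2.321 / 2 = 1.1605
margin = |LSL - x| = |46.96 - 49.582| = 2.622
z = margin / u = 2.622 / 1.1605
z = 2.2594

2.2594


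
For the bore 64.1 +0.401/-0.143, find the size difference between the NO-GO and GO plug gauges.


GO = nominal - lower_tol (smallest hole = maximum material condition)
GO = 64.1 - 0.143 = 63.957
NO-GO = nominal + upper_tol (largest hole = least material condition)
NO-GO = 64.1 + 0.401 = 64.501
spread = NO-GO - GO = 64.501 - 63.957 = 0.5440

0.5440


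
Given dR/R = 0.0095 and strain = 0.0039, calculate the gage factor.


GF = (dR/R) / epsilon
= 0.0095 / 0.0039
= 2.4359

2.4359


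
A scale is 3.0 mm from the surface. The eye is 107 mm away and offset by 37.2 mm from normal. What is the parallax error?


error = h * offset / d
= 3.0 * 37.2 / 107
= 1.0430

1.0430


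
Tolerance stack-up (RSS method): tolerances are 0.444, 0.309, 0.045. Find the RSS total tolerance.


RSS = sqrt(0.444^2 + 0.309^2 + 0.045^2)
= sqrt(0.294642)
= 0.5428

0.5428


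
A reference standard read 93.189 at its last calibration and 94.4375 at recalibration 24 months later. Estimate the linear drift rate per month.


rate = (v2 - v1) / months
= (94.4375 - 93.189) / 24
= 1.2485 / 24
= 0.0520

0.0520


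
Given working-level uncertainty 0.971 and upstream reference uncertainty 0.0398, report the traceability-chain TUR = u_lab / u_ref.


TUR = u_lab / u_ref
= 0.971 / 0.0398
= 24.3970

24.3970


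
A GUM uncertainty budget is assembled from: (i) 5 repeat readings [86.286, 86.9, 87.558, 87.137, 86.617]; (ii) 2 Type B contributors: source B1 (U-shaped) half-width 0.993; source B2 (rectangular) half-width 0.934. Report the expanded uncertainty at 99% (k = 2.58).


mean = (86.286 + 86.9 + 87.558 + 87.137 + 86.617) / 5 = 86.8996
s = sqrt(sum((x - mean)^2)/(n-1)) = 0.48636848
u_A = s / sqrt(n) = 0.48636848 / sqrt(5) = 0.2175106
u_B1 = 0.993 / sqrt(2) = 0.70215703
u_B2 = 0.934 / sqrt(3) = 0.53924515
uc = sqrt(0.2175106^2 + 0.70215703^2 + 0.53924515^2) = 0.91165821
U = k * uc = 2.58 * 0.91165821
U = 2.3521

2.3521


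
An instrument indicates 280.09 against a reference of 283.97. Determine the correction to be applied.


Correction = standard - reading
= 283.97 - 280.09
= 3.8800

3.8800


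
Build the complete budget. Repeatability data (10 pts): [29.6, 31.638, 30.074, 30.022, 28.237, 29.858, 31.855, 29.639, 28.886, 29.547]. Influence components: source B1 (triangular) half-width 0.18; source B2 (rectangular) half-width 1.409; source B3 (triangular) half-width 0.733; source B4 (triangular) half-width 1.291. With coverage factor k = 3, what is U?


mean = (29.6 + 31.638 + 30.074 + 30.022 + 28.237 + 29.858 + 31.855 + 29.639 + 28.886 + 29.547) / 10 = 29.9356
s = sqrt(sum((x - mean)^2)/(n-1)) = 1.1031981
u_A = s / sqrt(n) = 1.1031981 / sqrt(10) = 0.34886187
u_B1 = 0.18 / sqrt(6) = 0.073484692
u_B2 = 1.409 / sqrt(3) = 0.81348653
u_B3 = 0.733 / sqrt(6) = 0.299246
u_B4 = 1.291 / sqrt(6) = 0.52704854
uc = sqrt(0.34886187^2 + 0.073484692^2 + 0.81348653^2 + 0.299246^2 + 0.52704854^2) = 1.0752643
U = k * uc = 3 * 1.0752643
U = 3.2258

3.2258


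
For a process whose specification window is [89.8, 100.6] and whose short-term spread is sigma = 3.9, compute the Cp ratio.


Cp = (USL - LSL) / (6 * sigma)
= (100.6 - 89.8) / (6 * 3.9)
= 10.8000 / 23.4000
= 0.4615

0.4615


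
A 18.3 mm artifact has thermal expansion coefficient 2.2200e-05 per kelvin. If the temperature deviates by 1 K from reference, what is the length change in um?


dL = L * alpha * dT
= 18.3 * 2.2200e-05 * 1
= 4.0630000e-04 mm
dL_um = 4.0630000e-04 * 1000 = 0.4063 um

0.4063


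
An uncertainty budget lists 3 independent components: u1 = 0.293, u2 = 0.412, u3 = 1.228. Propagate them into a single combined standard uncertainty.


uc = sqrt(0.293^2 + 0.412^2 + 1.228^2)
uc = sqrt(1.763577)
uc = 1.3280

1.3280


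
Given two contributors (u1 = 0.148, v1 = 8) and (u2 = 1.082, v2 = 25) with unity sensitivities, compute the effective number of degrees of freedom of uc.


uc = sqrt(u1^2 + u2^2) = sqrt(0.148^2 + 1.082^2) = 1.0920751
v_eff = uc^4 / (u1^4/v1 + u2^4/v2)
= 1.0920751^4 / (0.148^4/8 + 1.082^4/25)
= 1.4223616 / 0.054883761
v_eff = 25.9159

25.9159


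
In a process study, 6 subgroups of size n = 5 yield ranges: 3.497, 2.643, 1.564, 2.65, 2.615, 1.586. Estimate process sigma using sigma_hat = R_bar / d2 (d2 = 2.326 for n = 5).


R_bar = (3.497 + 2.643 + 1.564 + 2.65 + 2.615 + 1.586) / 6
R_bar = 14.555 / 6 = 2.4258333
sigma_hat = R_bar / d2 = 2.4258333 / 2.326 = 1.0429

1.0429


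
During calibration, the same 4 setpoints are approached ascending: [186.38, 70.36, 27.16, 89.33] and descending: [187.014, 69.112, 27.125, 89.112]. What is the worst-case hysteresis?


|186.38 - 187.014| = 0.6340
|70.36 - 69.112| = 1.2480
|27.16 - 27.125| = 0.0350
|89.33 - 89.112| = 0.2180
hysteresis = max(diffs) = 1.2480

1.2480


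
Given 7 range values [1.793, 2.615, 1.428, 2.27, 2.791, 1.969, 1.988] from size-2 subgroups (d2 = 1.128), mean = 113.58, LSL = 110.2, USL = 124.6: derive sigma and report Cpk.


R_bar = (1.793 + 2.615 + 1.428 + 2.27 + 2.791 + 1.969 + 1.988) / 7 = 2.122
sigma = R_bar / d2 = 2.122 / 1.128 = 1.8812057
Cp = (USL - LSL)/(6*sigma) = (124.6 - 110.2)/(6*1.8812057) = 1.2758
Cpu = (124.6 - 113.58)/(3*1.8812057) = 1.9526
Cpl = (113.58 - 110.2)/(3*1.8812057) = 0.5989
Cpk = min(Cpu, Cpl) = 0.5989

0.5989


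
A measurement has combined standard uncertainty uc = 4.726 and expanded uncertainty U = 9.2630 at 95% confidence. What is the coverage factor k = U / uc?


k = U / uc
k = 9.2630 / 4.726
k = 1.96

1.96


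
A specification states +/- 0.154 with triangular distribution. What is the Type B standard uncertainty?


u_B = half_width / sqrt(6)
u_B = 0.154 / 2.4494897
u_B = 0.0629

0.0629


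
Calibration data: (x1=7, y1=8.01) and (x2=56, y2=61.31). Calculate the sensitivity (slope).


slope = (y2 - y1) / (x2 - x1)
= (61.31 - 8.01) / (56 - 7)
= 53.3000 / 49
= 1.0878

1.0878


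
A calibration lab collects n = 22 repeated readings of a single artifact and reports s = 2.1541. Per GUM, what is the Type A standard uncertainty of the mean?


u_A = s / sqrt(n)
u_A = 2.1541 / sqrt(22)
u_A = 2.1541 / 4.6904158
u_A = 0.4593

0.4593


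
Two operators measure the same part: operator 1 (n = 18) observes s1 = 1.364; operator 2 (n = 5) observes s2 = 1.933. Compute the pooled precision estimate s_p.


s_p = sqrt(((n1-1)*s1^2 + (n2-1)*s2^2) / (n1+n2-2))
numerator = (18-1)*1.364^2 + (5-1)*1.933^2 = 31.628432 + 14.945956 = 46.574388
denominator = 18 + 5 - 2 = 21
s_p^2 = 46.574388 / 21 = 2.217828
s_p = sqrt(2.217828) = 1.4892

1.4892


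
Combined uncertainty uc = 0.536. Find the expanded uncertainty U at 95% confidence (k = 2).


U = k * uc
U = 2 * 0.536
U = 1.0720

1.0720


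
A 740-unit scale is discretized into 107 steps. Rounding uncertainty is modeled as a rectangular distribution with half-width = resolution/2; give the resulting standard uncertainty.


resolution = range / divisions
resolution = 740 / 107 = 6.9158879
u_res = resolution / (2*sqrt(3))
u_res = 6.9158879 / 3.4641016
u_res = 1.9964

1.9964
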